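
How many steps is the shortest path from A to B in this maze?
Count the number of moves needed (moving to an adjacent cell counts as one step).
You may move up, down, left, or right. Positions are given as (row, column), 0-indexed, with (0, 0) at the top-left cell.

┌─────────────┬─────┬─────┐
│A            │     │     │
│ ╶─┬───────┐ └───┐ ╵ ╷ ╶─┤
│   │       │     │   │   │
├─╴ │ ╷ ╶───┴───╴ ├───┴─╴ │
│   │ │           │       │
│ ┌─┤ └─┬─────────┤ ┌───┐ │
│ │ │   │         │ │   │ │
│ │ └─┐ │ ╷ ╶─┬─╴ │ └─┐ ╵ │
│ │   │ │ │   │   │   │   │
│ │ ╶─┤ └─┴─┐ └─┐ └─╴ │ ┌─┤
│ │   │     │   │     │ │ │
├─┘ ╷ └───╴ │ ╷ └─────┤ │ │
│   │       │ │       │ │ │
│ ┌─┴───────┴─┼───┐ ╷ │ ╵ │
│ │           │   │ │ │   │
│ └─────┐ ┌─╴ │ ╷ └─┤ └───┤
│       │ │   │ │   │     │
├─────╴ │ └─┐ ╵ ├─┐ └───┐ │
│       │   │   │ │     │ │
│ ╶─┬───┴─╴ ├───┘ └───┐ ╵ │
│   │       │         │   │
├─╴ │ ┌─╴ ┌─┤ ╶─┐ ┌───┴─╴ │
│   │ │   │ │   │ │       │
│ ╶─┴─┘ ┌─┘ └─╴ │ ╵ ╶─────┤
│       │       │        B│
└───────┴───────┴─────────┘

Using BFS to find shortest path:
Start: (0, 0), End: (12, 12)
Path found:
(0,0) → (0,1) → (0,2) → (0,3) → (0,4) → (0,5) → (0,6) → (1,6) → (1,7) → (1,8) → (2,8) → (2,7) → (2,6) → (2,5) → (2,4) → (2,3) → (1,3) → (1,2) → (2,2) → (3,2) → (3,3) → (4,3) → (5,3) → (5,4) → (5,5) → (6,5) → (6,4) → (6,3) → (6,2) → (5,2) → (5,1) → (6,1) → (6,0) → (7,0) → (8,0) → (8,1) → (8,2) → (8,3) → (9,3) → (9,2) → (9,1) → (9,0) → (10,0) → (10,1) → (11,1) → (11,0) → (12,0) → (12,1) → (12,2) → (12,3) → (11,3) → (11,4) → (10,4) → (10,5) → (9,5) → (9,4) → (8,4) → (7,4) → (7,5) → (7,6) → (8,6) → (9,6) → (9,7) → (8,7) → (7,7) → (7,8) → (8,8) → (8,9) → (9,9) → (9,10) → (9,11) → (10,11) → (10,12) → (11,12) → (11,11) → (11,10) → (11,9) → (12,9) → (12,10) → (12,11) → (12,12)
Number of steps: 80

Solution:

┌─────────────┬─────┬─────┐
│A → → → → → ↓│     │     │
│ ╶─┬───────┐ └───┐ ╵ ╷ ╶─┤
│   │↓ ↰    │↳ → ↓│   │   │
├─╴ │ ╷ ╶───┴───╴ ├───┴─╴ │
│   │↓│↑ ← ← ← ← ↲│       │
│ ┌─┤ └─┬─────────┤ ┌───┐ │
│ │ │↳ ↓│         │ │   │ │
│ │ └─┐ │ ╷ ╶─┬─╴ │ └─┐ ╵ │
│ │   │↓│ │   │   │   │   │
│ │ ╶─┤ └─┴─┐ └─┐ └─╴ │ ┌─┤
│ │↓ ↰│↳ → ↓│   │     │ │ │
├─┘ ╷ └───╴ │ ╷ └─────┤ │ │
│↓ ↲│↑ ← ← ↲│ │       │ │ │
│ ┌─┴───────┴─┼───┐ ╷ │ ╵ │
│↓│      ↱ → ↓│↱ ↓│ │ │   │
│ └─────┐ ┌─╴ │ ╷ └─┤ └───┤
│↳ → → ↓│↑│  ↓│↑│↳ ↓│     │
├─────╴ │ └─┐ ╵ ├─┐ └───┐ │
│↓ ← ← ↲│↑ ↰│↳ ↑│ │↳ → ↓│ │
│ ╶─┬───┴─╴ ├───┘ └───┐ ╵ │
│↳ ↓│    ↱ ↑│         │↳ ↓│
├─╴ │ ┌─╴ ┌─┤ ╶─┐ ┌───┴─╴ │
│↓ ↲│ │↱ ↑│ │   │ │↓ ← ← ↲│
│ ╶─┴─┘ ┌─┘ └─╴ │ ╵ ╶─────┤
│↳ → → ↑│       │  ↳ → → B│
└───────┴───────┴─────────┘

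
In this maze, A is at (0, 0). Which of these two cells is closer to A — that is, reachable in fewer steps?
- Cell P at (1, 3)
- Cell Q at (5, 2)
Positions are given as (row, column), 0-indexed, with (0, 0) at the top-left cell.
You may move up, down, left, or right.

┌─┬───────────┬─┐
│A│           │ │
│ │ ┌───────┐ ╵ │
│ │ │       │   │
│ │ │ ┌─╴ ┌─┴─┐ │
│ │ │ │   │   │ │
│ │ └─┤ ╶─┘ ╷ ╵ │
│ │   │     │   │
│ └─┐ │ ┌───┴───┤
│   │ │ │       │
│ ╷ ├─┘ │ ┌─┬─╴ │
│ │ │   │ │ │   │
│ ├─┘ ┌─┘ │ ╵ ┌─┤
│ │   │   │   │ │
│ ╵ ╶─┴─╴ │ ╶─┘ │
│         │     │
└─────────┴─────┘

Shortest path A → P at (1, 3): 18 steps
Shortest path A → Q at (5, 2): 11 steps

Q is closer (11 steps vs 18 steps).

Path to P:

┌─┬───────────┬─┐
│A│           │ │
│ │ ┌───────┐ ╵ │
│↓│ │  P ↰  │   │
│ │ │ ┌─╴ ┌─┴─┐ │
│↓│ │ │↱ ↑│   │ │
│ │ └─┤ ╶─┘ ╷ ╵ │
│↓│   │↑    │   │
│ └─┐ │ ┌───┴───┤
│↓  │ │↑│       │
│ ╷ ├─┘ │ ┌─┬─╴ │
│↓│ │↱ ↑│ │ │   │
│ ├─┘ ┌─┘ │ ╵ ┌─┤
│↓│↱ ↑│   │   │ │
│ ╵ ╶─┴─╴ │ ╶─┘ │
│↳ ↑      │     │
└─────────┴─────┘

Path to Q:

┌─┬───────────┬─┐
│A│           │ │
│ │ ┌───────┐ ╵ │
│↓│ │       │   │
│ │ │ ┌─╴ ┌─┴─┐ │
│↓│ │ │   │   │ │
│ │ └─┤ ╶─┘ ╷ ╵ │
│↓│   │     │   │
│ └─┐ │ ┌───┴───┤
│↓  │ │ │       │
│ ╷ ├─┘ │ ┌─┬─╴ │
│↓│ │Q  │ │ │   │
│ ├─┘ ┌─┘ │ ╵ ┌─┤
│↓│↱ ↑│   │   │ │
│ ╵ ╶─┴─╴ │ ╶─┘ │
│↳ ↑      │     │
└─────────┴─────┘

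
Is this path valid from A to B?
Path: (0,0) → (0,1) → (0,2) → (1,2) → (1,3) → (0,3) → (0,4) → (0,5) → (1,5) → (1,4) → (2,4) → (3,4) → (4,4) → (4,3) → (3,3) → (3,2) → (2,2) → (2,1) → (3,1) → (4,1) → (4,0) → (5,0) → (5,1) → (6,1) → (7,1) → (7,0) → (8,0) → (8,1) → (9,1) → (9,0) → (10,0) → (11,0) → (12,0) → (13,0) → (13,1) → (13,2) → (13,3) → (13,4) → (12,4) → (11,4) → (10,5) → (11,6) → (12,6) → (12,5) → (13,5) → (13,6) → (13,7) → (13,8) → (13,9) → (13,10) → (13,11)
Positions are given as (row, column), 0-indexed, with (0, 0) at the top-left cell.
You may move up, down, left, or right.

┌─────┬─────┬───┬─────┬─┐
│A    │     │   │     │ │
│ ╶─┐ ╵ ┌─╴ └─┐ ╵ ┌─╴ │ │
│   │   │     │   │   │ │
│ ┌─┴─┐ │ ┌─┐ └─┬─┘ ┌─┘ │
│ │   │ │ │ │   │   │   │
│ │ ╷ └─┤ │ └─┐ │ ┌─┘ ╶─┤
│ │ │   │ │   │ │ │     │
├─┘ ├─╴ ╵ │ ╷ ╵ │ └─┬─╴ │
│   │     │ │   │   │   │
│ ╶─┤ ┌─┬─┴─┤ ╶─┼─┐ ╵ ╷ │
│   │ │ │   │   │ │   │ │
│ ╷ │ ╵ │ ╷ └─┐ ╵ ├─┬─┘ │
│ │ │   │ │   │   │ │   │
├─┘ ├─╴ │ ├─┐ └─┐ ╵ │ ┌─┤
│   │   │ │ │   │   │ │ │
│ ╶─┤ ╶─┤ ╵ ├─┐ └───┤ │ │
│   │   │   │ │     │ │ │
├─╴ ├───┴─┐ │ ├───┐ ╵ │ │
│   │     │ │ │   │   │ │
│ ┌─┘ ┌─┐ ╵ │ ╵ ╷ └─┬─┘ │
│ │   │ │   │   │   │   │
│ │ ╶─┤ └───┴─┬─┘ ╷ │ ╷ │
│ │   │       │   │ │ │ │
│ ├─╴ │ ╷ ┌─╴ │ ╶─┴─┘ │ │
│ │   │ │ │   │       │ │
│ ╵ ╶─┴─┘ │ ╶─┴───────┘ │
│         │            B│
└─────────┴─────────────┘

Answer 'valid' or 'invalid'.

Checking path validity:
Result: Invalid move at step 40: cannot move from (11, 4) to (10, 5).

invalid

Correct solution:

┌─────┬─────┬───┬─────┬─┐
│A → ↓│↱ → ↓│   │     │ │
│ ╶─┐ ╵ ┌─╴ └─┐ ╵ ┌─╴ │ │
│   │↳ ↑│↓ ↲  │   │   │ │
│ ┌─┴─┐ │ ┌─┐ └─┬─┘ ┌─┘ │
│ │↓ ↰│ │↓│ │   │   │   │
│ │ ╷ └─┤ │ └─┐ │ ┌─┘ ╶─┤
│ │↓│↑ ↰│↓│   │ │ │     │
├─┘ ├─╴ ╵ │ ╷ ╵ │ └─┬─╴ │
│↓ ↲│  ↑ ↲│ │   │   │   │
│ ╶─┤ ┌─┬─┴─┤ ╶─┼─┐ ╵ ╷ │
│↳ ↓│ │ │   │   │ │   │ │
│ ╷ │ ╵ │ ╷ └─┐ ╵ ├─┬─┘ │
│ │↓│   │ │   │   │ │   │
├─┘ ├─╴ │ ├─┐ └─┐ ╵ │ ┌─┤
│↓ ↲│   │ │ │   │   │ │ │
│ ╶─┤ ╶─┤ ╵ ├─┐ └───┤ │ │
│↳ ↓│   │   │ │     │ │ │
├─╴ ├───┴─┐ │ ├───┐ ╵ │ │
│↓ ↲│     │ │ │   │   │ │
│ ┌─┘ ┌─┐ ╵ │ ╵ ╷ └─┬─┘ │
│↓│   │ │   │   │   │   │
│ │ ╶─┤ └───┴─┬─┘ ╷ │ ╷ │
│↓│   │  ↱ → ↓│   │ │ │ │
│ ├─╴ │ ╷ ┌─╴ │ ╶─┴─┘ │ │
│↓│   │ │↑│↓ ↲│       │ │
│ ╵ ╶─┴─┘ │ ╶─┴───────┘ │
│↳ → → → ↑│↳ → → → → → B│
└─────────┴─────────────┘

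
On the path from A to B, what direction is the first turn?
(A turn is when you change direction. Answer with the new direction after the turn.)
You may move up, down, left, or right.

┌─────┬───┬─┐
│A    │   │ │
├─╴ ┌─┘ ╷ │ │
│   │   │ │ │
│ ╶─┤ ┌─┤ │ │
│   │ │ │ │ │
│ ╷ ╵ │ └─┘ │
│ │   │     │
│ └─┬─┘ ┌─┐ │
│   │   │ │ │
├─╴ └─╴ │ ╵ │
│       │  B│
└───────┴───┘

Directions: right, down, left, down, down, down, right, down, right, right, up, up, right, right, down, down
First turn direction: down

Solution:

┌─────┬───┬─┐
│A ↓  │   │ │
├─╴ ┌─┘ ╷ │ │
│↓ ↲│   │ │ │
│ ╶─┤ ┌─┤ │ │
│↓  │ │ │ │ │
│ ╷ ╵ │ └─┘ │
│↓│   │↱ → ↓│
│ └─┬─┘ ┌─┐ │
│↳ ↓│  ↑│ │↓│
├─╴ └─╴ │ ╵ │
│  ↳ → ↑│  B│
└───────┴───┘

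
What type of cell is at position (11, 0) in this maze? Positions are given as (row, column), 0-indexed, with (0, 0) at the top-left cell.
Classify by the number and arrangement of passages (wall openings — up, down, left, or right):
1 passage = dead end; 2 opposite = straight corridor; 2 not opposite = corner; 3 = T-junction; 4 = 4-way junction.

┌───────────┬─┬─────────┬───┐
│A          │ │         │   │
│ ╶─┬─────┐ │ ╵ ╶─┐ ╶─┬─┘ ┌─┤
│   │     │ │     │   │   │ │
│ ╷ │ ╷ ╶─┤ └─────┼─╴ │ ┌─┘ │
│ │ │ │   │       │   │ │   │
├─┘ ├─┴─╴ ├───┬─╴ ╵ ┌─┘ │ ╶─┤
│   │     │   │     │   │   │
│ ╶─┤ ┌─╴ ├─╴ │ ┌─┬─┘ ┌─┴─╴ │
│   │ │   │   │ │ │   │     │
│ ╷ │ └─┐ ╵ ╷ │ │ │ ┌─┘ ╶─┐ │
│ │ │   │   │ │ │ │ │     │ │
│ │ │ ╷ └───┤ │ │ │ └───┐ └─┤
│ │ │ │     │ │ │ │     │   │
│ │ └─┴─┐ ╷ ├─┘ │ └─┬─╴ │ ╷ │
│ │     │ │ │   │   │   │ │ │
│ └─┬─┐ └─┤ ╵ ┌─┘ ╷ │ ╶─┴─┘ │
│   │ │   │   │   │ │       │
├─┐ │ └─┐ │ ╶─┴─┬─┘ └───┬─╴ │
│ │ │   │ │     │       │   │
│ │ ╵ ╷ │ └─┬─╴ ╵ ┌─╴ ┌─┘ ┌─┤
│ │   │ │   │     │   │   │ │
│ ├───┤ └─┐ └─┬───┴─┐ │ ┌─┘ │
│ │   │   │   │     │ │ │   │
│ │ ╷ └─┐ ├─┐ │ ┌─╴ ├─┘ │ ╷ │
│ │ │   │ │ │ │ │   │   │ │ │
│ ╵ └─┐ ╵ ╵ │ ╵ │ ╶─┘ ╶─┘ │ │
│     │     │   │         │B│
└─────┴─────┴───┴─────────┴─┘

Checking cell at (11, 0):
Number of passages: 2
Cell type: straight corridor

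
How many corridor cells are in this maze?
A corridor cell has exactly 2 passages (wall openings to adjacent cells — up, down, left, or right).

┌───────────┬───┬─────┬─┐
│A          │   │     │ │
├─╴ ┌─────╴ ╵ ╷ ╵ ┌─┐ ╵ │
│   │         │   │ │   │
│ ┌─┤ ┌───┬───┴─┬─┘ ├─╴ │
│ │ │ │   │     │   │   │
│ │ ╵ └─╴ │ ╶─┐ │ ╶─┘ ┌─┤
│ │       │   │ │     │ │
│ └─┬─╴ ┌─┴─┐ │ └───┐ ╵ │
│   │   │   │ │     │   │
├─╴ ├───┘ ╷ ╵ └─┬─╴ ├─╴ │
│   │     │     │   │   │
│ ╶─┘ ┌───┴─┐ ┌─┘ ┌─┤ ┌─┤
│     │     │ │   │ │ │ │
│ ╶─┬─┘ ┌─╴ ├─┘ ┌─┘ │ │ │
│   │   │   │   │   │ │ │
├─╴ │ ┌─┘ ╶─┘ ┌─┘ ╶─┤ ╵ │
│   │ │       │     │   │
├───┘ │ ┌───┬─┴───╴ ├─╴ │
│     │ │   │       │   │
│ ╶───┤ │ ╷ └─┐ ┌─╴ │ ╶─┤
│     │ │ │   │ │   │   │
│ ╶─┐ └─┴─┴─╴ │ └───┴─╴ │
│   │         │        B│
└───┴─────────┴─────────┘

Counting cells with exactly 2 passages:
Total corridor cells: 111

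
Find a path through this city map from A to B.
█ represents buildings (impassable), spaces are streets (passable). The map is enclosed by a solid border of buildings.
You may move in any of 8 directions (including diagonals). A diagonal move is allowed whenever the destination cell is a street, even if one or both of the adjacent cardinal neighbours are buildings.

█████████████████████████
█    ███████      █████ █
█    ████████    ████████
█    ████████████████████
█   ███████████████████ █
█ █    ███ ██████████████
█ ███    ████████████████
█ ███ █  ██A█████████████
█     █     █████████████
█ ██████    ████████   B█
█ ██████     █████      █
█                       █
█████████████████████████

Finding the shortest path from A to B:
Movement: 8-directional
Path length: 14 steps
Directions: down → down → down-right → down-right → right → right → right → right → right → right → right → right → up-right → up-right

Solution:

█████████████████████████
█    ███████      █████ █
█    ████████    ████████
█    ████████████████████
█   ███████████████████ █
█ █    ███ ██████████████
█ ███    ████████████████
█ ███ █  ██A█████████████
█     █    ↓█████████████
█ ██████   ↘████████   B█
█ ██████    ↘█████    ↗ █
█            →→→→→→→→↗  █
█████████████████████████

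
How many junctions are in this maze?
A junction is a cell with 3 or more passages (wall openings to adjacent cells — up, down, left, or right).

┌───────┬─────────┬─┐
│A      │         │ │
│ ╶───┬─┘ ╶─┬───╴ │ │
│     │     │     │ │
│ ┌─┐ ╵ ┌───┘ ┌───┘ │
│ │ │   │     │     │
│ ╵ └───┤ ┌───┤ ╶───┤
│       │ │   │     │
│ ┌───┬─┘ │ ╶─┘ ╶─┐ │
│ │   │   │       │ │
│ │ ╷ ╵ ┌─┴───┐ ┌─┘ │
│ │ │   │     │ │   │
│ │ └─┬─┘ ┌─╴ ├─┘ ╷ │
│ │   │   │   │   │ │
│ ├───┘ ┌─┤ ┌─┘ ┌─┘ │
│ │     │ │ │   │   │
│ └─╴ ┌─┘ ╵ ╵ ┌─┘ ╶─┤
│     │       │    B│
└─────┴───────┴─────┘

Checking each cell for number of passages:

Junctions found (3+ passages):
  (1, 0): 3 passages
  (1, 4): 3 passages
  (3, 0): 3 passages
  (3, 1): 3 passages
  (3, 7): 3 passages
  (4, 7): 4 passages
  (5, 9): 3 passages
  (7, 2): 3 passages
  (8, 4): 3 passages
  (8, 5): 3 passages
  (8, 8): 3 passages
Total junctions: 11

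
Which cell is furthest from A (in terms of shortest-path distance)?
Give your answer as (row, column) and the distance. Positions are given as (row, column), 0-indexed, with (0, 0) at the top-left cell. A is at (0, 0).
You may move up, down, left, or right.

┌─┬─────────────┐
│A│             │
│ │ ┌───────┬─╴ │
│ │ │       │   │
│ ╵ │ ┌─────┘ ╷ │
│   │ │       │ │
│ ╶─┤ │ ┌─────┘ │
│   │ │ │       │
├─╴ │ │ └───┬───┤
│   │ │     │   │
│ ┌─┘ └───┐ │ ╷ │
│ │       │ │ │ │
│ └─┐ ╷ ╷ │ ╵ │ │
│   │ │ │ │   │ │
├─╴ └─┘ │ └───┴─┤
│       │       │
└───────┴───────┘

Computing BFS distances from A to all cells:
Furthest cell: (6, 7)
Distance: 29 steps

Path from A to the furthest cell:

┌─┬─────────────┐
│A│↱ → → → → → ↓│
│ │ ┌───────┬─╴ │
│↓│↑│       │↓ ↲│
│ ╵ │ ┌─────┘ ╷ │
│↳ ↑│ │↓ ← ← ↲│ │
│ ╶─┤ │ ┌─────┘ │
│   │ │↓│       │
├─╴ │ │ └───┬───┤
│   │ │↳ → ↓│↱ ↓│
│ ┌─┘ └───┐ │ ╷ │
│ │       │↓│↑│↓│
│ └─┐ ╷ ╷ │ ╵ │ │
│   │ │ │ │↳ ↑│B│
├─╴ └─┘ │ └───┴─┤
│       │       │
└───────┴───────┘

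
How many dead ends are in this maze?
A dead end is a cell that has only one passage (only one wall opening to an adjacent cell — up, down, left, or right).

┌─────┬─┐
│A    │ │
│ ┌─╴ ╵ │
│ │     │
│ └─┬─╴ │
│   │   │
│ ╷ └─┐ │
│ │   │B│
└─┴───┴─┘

Checking each cell for number of passages:

Dead ends found at positions:
  (0, 3)
  (1, 1)
  (2, 2)
  (3, 0)
  (3, 2)
  (3, 3)
Total dead ends: 6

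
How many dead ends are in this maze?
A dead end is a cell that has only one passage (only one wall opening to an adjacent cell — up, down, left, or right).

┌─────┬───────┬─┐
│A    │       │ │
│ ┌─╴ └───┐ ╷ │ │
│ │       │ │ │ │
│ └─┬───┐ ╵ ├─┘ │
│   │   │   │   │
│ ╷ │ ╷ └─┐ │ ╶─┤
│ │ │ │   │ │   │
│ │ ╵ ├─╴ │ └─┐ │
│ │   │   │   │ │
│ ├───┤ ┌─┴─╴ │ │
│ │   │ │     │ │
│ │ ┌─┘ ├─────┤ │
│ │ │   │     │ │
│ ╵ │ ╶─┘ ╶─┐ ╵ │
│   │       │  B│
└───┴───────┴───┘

Checking each cell for number of passages:

Dead ends found at positions:
  (0, 3)
  (0, 7)
  (1, 1)
  (1, 6)
  (5, 2)
  (5, 4)
  (7, 5)
Total dead ends: 7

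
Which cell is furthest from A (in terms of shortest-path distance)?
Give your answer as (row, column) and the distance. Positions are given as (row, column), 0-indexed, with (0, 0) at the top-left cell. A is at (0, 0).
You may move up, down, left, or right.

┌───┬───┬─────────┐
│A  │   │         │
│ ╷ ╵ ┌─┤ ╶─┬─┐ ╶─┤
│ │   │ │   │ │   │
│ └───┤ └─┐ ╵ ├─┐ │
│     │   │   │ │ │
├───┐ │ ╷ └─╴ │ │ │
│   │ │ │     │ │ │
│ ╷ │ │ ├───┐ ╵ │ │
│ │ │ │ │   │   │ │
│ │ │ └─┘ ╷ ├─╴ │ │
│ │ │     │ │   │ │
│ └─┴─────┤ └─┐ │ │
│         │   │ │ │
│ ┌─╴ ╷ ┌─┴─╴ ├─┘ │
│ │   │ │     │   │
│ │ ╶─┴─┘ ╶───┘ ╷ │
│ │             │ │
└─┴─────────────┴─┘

Computing BFS distances from A to all cells:
Furthest cell: (4, 3)
Distance: 45 steps

Path from A to the furthest cell:

┌───┬───┬─────────┐
│A  │   │↓ ← ← ↰  │
│ ╷ ╵ ┌─┤ ╶─┬─┐ ╶─┤
│↓│   │ │↳ ↓│ │↑ ↰│
│ └───┤ └─┐ ╵ ├─┐ │
│↳ → ↓│↓ ↰│↳ ↓│ │↑│
├───┐ │ ╷ └─╴ │ │ │
│   │↓│↓│↑ ← ↲│ │↑│
│ ╷ │ │ ├───┐ ╵ │ │
│ │ │↓│B│↱ ↓│   │↑│
│ │ │ └─┘ ╷ ├─╴ │ │
│ │ │↳ → ↑│↓│   │↑│
│ └─┴─────┤ └─┐ │ │
│         │↳ ↓│ │↑│
│ ┌─╴ ╷ ┌─┴─╴ ├─┘ │
│ │   │ │↓ ← ↲│↱ ↑│
│ │ ╶─┴─┘ ╶───┘ ╷ │
│ │      ↳ → → ↑│ │
└─┴─────────────┴─┘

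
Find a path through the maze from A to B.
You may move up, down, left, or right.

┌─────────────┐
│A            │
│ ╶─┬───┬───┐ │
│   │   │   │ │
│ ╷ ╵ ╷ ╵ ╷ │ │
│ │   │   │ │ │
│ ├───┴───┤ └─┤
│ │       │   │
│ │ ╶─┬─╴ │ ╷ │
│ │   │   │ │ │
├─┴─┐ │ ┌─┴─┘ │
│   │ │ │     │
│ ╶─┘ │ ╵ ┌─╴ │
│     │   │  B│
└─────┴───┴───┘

Finding the shortest path through the maze:
Path length: 16 steps
Directions: down → right → down → right → up → right → down → right → up → right → down → down → right → down → down → down

Solution:

┌─────────────┐
│A            │
│ ╶─┬───┬───┐ │
│↳ ↓│↱ ↓│↱ ↓│ │
│ ╷ ╵ ╷ ╵ ╷ │ │
│ │↳ ↑│↳ ↑│↓│ │
│ ├───┴───┤ └─┤
│ │       │↳ ↓│
│ │ ╶─┬─╴ │ ╷ │
│ │   │   │ │↓│
├─┴─┐ │ ┌─┴─┘ │
│   │ │ │    ↓│
│ ╶─┘ │ ╵ ┌─╴ │
│     │   │  B│
└─────┴───┴───┘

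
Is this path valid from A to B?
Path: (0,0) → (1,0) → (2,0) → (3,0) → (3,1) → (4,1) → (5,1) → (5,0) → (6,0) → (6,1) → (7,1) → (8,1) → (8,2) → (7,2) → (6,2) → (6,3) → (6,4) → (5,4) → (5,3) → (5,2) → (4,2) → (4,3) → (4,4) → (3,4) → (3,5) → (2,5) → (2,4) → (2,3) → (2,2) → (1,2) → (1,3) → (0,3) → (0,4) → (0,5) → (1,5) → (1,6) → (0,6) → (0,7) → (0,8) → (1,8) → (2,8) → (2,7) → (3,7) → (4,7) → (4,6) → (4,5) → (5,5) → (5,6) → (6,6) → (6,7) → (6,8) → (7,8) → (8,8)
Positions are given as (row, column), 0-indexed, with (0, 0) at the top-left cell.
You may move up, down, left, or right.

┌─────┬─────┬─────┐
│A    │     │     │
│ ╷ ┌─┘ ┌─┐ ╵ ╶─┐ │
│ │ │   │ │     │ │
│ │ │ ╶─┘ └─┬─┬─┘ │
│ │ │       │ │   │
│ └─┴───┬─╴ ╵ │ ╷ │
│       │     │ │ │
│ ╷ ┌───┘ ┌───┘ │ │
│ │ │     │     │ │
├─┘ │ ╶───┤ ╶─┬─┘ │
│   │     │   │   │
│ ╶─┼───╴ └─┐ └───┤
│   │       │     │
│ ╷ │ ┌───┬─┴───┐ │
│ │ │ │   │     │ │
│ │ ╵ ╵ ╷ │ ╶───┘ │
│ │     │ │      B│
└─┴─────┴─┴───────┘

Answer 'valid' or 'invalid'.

Checking path validity:
Result: All consecutive moves are passable.

valid

Correct solution:

┌─────┬─────┬─────┐
│A    │↱ → ↓│↱ → ↓│
│ ╷ ┌─┘ ┌─┐ ╵ ╶─┐ │
│↓│ │↱ ↑│ │↳ ↑  │↓│
│ │ │ ╶─┘ └─┬─┬─┘ │
│↓│ │↑ ← ← ↰│ │↓ ↲│
│ └─┴───┬─╴ ╵ │ ╷ │
│↳ ↓    │↱ ↑  │↓│ │
│ ╷ ┌───┘ ┌───┘ │ │
│ │↓│↱ → ↑│↓ ← ↲│ │
├─┘ │ ╶───┤ ╶─┬─┘ │
│↓ ↲│↑ ← ↰│↳ ↓│   │
│ ╶─┼───╴ └─┐ └───┤
│↳ ↓│↱ → ↑  │↳ → ↓│
│ ╷ │ ┌───┬─┴───┐ │
│ │↓│↑│   │     │↓│
│ │ ╵ ╵ ╷ │ ╶───┘ │
│ │↳ ↑  │ │      B│
└─┴─────┴─┴───────┘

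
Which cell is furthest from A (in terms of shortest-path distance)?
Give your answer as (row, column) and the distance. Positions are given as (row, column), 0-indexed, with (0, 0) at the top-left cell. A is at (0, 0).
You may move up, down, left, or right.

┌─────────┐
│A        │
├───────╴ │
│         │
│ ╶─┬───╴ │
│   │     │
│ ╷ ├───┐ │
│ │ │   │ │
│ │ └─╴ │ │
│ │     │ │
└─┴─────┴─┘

Computing BFS distances from A to all cells:
Furthest cell: (3, 2)
Distance: 17 steps

Path from A to the furthest cell:

┌─────────┐
│A → → → ↓│
├───────╴ │
│↓ ← ← ← ↲│
│ ╶─┬───╴ │
│↳ ↓│     │
│ ╷ ├───┐ │
│ │↓│B ↰│ │
│ │ └─╴ │ │
│ │↳ → ↑│ │
└─┴─────┴─┘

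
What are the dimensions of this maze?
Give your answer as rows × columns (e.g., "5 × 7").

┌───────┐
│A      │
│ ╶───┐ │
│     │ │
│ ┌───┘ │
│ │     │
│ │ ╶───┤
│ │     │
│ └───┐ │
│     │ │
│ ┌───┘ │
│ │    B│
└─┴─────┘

Counting the maze dimensions:
Rows (vertical): 6
Columns (horizontal): 4
Dimensions: 6 × 4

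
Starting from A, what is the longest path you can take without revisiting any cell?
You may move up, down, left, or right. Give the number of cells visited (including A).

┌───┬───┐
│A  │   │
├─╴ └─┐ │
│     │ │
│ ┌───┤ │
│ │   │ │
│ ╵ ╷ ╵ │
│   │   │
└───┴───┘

Finding longest simple path using DFS:
Start: (0, 0)
Longest path visits 15 cells
Path: A → right → down → left → down → down → right → up → right → down → right → up → up → up → left

Solution:

┌───┬───┐
│A ↓│B ↰│
├─╴ └─┐ │
│↓ ↲  │↑│
│ ┌───┤ │
│↓│↱ ↓│↑│
│ ╵ ╷ ╵ │
│↳ ↑│↳ ↑│
└───┴───┘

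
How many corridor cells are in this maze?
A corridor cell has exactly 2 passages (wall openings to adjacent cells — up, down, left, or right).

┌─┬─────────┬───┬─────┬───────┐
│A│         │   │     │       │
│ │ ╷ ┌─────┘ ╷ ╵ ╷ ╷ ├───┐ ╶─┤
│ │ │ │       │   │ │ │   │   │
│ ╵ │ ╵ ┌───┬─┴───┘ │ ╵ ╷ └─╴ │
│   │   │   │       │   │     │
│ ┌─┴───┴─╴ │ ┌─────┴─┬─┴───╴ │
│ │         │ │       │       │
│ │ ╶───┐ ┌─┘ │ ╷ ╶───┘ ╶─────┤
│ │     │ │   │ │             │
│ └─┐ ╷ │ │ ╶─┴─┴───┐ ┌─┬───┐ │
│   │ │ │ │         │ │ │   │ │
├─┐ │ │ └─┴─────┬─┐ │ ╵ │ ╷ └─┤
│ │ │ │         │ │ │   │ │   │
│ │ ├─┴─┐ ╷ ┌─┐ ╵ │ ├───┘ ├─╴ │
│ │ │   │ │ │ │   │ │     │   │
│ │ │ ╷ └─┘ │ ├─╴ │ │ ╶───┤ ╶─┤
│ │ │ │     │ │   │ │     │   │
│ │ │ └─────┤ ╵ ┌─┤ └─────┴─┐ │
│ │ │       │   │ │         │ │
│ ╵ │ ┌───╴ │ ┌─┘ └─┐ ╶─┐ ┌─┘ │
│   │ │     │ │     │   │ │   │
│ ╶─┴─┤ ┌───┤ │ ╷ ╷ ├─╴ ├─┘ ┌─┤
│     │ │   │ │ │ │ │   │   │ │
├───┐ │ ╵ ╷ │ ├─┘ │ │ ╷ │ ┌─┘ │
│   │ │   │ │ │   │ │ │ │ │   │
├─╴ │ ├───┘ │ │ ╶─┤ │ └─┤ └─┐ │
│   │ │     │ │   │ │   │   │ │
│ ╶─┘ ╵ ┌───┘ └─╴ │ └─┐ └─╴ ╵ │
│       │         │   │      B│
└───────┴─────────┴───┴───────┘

Counting cells with exactly 2 passages:
Total corridor cells: 174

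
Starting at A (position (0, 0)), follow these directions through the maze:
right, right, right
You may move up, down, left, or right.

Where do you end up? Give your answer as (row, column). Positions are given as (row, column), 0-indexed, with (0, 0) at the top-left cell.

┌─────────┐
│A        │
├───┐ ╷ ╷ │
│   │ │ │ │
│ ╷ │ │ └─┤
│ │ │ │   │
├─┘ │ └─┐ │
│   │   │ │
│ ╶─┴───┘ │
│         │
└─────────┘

Following directions step by step:
Start: (0, 0)
  right: (0, 0) → (0, 1)
  right: (0, 1) → (0, 2)
  right: (0, 2) → (0, 3)
Final position: (0, 3)

Path taken:

┌─────────┐
│A → → B  │
├───┐ ╷ ╷ │
│   │ │ │ │
│ ╷ │ │ └─┤
│ │ │ │   │
├─┘ │ └─┐ │
│   │   │ │
│ ╶─┴───┘ │
│         │
└─────────┘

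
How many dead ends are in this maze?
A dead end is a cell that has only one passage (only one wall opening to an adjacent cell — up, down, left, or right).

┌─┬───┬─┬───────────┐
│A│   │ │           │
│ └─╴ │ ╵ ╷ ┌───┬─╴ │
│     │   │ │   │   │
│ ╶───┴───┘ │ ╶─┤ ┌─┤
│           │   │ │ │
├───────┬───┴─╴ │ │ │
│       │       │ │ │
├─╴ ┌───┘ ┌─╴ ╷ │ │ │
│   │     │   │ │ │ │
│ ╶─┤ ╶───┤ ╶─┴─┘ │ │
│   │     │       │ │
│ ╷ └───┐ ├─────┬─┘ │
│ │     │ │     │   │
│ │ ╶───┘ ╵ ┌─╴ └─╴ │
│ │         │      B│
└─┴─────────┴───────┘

Checking each cell for number of passages:

Dead ends found at positions:
  (0, 0)
  (0, 1)
  (0, 3)
  (1, 7)
  (2, 9)
  (3, 0)
  (3, 3)
  (4, 7)
  (6, 3)
  (6, 8)
  (7, 0)
  (7, 6)
Total dead ends: 12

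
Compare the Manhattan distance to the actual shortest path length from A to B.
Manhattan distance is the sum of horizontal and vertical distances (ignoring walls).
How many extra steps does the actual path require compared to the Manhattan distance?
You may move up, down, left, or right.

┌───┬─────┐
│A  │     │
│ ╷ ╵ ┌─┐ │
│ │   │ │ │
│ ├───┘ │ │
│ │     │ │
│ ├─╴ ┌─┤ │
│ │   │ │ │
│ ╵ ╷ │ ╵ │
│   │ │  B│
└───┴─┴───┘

Manhattan distance: |4 - 0| + |4 - 0| = 8
Actual path length: 10
Extra steps: 10 - 8 = 2

Solution:

┌───┬─────┐
│A ↓│↱ → ↓│
│ ╷ ╵ ┌─┐ │
│ │↳ ↑│ │↓│
│ ├───┘ │ │
│ │     │↓│
│ ├─╴ ┌─┤ │
│ │   │ │↓│
│ ╵ ╷ │ ╵ │
│   │ │  B│
└───┴─┴───┘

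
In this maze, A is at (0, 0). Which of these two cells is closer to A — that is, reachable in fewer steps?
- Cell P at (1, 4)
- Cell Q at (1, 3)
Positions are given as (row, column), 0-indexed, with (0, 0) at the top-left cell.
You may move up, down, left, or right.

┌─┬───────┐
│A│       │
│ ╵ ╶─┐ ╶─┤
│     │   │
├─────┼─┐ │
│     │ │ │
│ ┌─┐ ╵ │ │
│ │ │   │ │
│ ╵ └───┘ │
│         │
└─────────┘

Shortest path A → P at (1, 4): 7 steps
Shortest path A → Q at (1, 3): 6 steps

Q is closer (6 steps vs 7 steps).

Path to P:

┌─┬───────┐
│A│↱ → ↓  │
│ ╵ ╶─┐ ╶─┤
│↳ ↑  │↳ P│
├─────┼─┐ │
│     │ │ │
│ ┌─┐ ╵ │ │
│ │ │   │ │
│ ╵ └───┘ │
│         │
└─────────┘

Path to Q:

┌─┬───────┐
│A│↱ → ↓  │
│ ╵ ╶─┐ ╶─┤
│↳ ↑  │Q  │
├─────┼─┐ │
│     │ │ │
│ ┌─┐ ╵ │ │
│ │ │   │ │
│ ╵ └───┘ │
│         │
└─────────┘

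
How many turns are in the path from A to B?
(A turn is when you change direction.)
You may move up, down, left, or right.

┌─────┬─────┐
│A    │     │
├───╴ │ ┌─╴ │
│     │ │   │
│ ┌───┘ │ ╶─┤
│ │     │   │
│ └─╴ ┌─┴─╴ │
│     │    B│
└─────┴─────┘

Directions: right, right, down, left, left, down, down, right, right, up, right, up, up, right, right, down, left, down, right, down
Number of turns: 13

Solution:

┌─────┬─────┐
│A → ↓│↱ → ↓│
├───╴ │ ┌─╴ │
│↓ ← ↲│↑│↓ ↲│
│ ┌───┘ │ ╶─┤
│↓│  ↱ ↑│↳ ↓│
│ └─╴ ┌─┴─╴ │
│↳ → ↑│    B│
└─────┴─────┘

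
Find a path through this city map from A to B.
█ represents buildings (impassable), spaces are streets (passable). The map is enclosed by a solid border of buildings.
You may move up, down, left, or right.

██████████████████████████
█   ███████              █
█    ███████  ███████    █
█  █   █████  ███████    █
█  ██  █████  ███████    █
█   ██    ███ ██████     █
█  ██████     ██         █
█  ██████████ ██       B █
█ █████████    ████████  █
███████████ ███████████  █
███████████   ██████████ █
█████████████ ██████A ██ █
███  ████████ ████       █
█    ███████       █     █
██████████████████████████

Finding the shortest path from A to B:
Movement: cardinal only
Path length: 11 steps
Directions: down → right → right → right → right → up → up → up → up → up → left

Solution:

██████████████████████████
█   ███████              █
█    ███████  ███████    █
█  █   █████  ███████    █
█  ██  █████  ███████    █
█   ██    ███ ██████     █
█  ██████     ██         █
█  ██████████ ██       B↰█
█ █████████    ████████ ↑█
███████████ ███████████ ↑█
███████████   ██████████↑█
█████████████ ██████A ██↑█
███  ████████ ████  ↳→→→↑█
█    ███████       █     █
██████████████████████████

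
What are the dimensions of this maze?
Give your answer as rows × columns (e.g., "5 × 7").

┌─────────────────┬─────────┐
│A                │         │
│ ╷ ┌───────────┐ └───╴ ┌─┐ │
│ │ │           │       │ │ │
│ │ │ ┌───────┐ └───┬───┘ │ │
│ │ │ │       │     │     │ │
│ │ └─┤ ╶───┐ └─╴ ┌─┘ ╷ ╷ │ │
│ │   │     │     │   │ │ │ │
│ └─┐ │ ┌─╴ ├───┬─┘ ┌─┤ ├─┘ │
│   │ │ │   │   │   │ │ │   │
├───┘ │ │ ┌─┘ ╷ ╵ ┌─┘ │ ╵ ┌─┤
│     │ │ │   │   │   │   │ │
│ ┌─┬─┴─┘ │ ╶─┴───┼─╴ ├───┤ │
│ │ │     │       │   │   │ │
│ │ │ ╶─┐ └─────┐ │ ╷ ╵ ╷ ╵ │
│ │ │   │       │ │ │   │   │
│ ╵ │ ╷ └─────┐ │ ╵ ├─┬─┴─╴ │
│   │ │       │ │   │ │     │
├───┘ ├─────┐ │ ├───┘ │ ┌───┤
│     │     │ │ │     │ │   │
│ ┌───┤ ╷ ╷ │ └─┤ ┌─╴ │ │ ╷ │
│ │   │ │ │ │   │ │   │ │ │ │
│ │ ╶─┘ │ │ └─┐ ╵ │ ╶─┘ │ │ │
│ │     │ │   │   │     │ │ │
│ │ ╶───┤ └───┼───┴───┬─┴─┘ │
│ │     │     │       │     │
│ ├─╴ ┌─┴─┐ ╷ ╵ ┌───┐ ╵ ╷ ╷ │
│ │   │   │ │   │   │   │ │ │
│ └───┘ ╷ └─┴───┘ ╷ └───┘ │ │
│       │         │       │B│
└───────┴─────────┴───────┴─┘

Counting the maze dimensions:
Rows (vertical): 15
Columns (horizontal): 14
Dimensions: 15 × 14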